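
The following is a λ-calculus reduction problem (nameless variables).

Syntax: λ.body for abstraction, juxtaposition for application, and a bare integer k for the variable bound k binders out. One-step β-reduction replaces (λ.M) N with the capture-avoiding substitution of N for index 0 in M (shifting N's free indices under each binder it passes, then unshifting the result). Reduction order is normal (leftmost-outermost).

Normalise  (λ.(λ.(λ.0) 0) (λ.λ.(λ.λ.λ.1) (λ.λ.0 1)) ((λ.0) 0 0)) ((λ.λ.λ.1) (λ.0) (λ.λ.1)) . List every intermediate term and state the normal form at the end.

  start: (λ.(λ.(λ.0) 0) (λ.λ.(λ.λ.λ.1) (λ.λ.0 1)) ((λ.0) 0 0)) ((λ.λ.λ.1) (λ.0) (λ.λ.1))
  →1  (λ.(λ.0) 0) (λ.λ.(λ.λ.λ.1) (λ.λ.0 1)) ((λ.0) ((λ.λ.λ.1) (λ.0) (λ.λ.1)) ((λ.λ.λ.1) (λ.0) (λ.λ.1)))
  →2  (λ.0) (λ.λ.(λ.λ.λ.1) (λ.λ.0 1)) ((λ.0) ((λ.λ.λ.1) (λ.0) (λ.λ.1)) ((λ.λ.λ.1) (λ.0) (λ.λ.1)))
  →3  (λ.λ.(λ.λ.λ.1) (λ.λ.0 1)) ((λ.0) ((λ.λ.λ.1) (λ.0) (λ.λ.1)) ((λ.λ.λ.1) (λ.0) (λ.λ.1)))
  →4  λ.(λ.λ.λ.1) (λ.λ.0 1)
  →5  λ.λ.λ.1

Answer: normal form = λ.λ.λ.1  (in 5 steps)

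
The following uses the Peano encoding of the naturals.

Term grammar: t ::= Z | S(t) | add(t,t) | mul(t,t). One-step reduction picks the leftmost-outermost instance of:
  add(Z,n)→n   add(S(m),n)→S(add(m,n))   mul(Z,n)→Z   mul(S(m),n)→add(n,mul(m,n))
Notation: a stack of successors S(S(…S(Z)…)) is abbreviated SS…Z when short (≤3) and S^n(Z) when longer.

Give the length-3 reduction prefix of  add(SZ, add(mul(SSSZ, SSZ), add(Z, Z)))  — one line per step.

  start: add(SZ, add(mul(SSSZ, SSZ), add(Z, Z)))
  →1  S(add(Z, add(mul(SSSZ, SSZ), add(Z, Z))))
  →2  S(add(mul(SSSZ, SSZ), add(Z, Z)))
  →3  S(add(add(SSZ, mul(SSZ, SSZ)), add(Z, Z)))

Answer: after 3 steps: S(add(add(SSZ, mul(SSZ, SSZ)), add(Z, Z)))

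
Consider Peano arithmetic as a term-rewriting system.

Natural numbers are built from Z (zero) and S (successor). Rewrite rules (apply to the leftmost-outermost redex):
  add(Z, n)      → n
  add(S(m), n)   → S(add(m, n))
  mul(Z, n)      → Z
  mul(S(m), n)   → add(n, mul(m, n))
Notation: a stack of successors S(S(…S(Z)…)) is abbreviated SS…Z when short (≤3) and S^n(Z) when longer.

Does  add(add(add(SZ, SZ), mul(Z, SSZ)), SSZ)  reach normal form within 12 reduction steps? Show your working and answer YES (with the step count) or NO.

Answer: YES — reaches normal form S^4(Z) in 9 ≤ 12 steps

Working:
  start: add(add(add(SZ, SZ), mul(Z, SSZ)), SSZ)
  →1  add(add(S(add(Z, SZ)), mul(Z, SSZ)), SSZ)
  →2  add(S(add(add(Z, SZ), mul(Z, SSZ))), SSZ)
  →3  S(add(add(add(Z, SZ), mul(Z, SSZ)), SSZ))
  →4  S(add(add(SZ, mul(Z, SSZ)), SSZ))
  →5  S(add(S(add(Z, mul(Z, SSZ))), SSZ))
  →6  S(S(add(add(Z, mul(Z, SSZ)), SSZ)))
  →7  S(S(add(mul(Z, SSZ), SSZ)))
  →8  S(S(add(Z, SSZ)))
  →9  S^4(Z)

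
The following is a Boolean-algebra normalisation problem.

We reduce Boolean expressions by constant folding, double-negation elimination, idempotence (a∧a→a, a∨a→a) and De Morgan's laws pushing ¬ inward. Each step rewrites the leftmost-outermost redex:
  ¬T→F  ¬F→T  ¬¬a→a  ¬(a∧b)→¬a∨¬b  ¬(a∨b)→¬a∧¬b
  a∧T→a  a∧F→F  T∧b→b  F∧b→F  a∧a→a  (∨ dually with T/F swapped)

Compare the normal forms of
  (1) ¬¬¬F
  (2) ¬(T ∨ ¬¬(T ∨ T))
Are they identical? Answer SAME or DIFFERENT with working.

Answer: DIFFERENT — A ⇓ T, B ⇓ F

Derivation:
Term A:
  start: ¬¬¬F
  [1] ¬F
  [2] T

Term B:
  start: ¬(T ∨ ¬¬(T ∨ T))
  [1] ¬T ∧ ¬¬¬(T ∨ T)
  [2] F ∧ ¬¬¬(T ∨ T)
  [3] F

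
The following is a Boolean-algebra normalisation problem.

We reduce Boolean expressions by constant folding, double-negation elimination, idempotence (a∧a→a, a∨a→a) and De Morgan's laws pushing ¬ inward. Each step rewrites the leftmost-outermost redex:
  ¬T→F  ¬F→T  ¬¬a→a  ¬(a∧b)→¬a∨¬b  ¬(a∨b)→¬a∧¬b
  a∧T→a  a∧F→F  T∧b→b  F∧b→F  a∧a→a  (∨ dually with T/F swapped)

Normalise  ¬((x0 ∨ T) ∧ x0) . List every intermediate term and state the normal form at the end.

  start: ¬((x0 ∨ T) ∧ x0)
  →1  ¬(x0 ∨ T) ∨ ¬x0
  →2  (¬x0 ∧ ¬T) ∨ ¬x0
  →3  (¬x0 ∧ F) ∨ ¬x0
  →4  F ∨ ¬x0
  →5  ¬x0

Answer: normal form = ¬x0  (in 5 steps)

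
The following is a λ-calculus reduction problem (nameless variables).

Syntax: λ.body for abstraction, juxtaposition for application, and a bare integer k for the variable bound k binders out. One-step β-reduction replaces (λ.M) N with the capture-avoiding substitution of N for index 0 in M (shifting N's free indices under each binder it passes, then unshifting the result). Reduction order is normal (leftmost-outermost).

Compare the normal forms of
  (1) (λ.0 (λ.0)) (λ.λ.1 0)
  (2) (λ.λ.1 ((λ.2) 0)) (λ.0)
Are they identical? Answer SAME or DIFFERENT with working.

Answer: DIFFERENT — A ⇓ λ.0, B ⇓ λ.λ.0

Working:
Term A:
  start: (λ.0 (λ.0)) (λ.λ.1 0)
  →1  (λ.λ.1 0) (λ.0)
  →2  λ.(λ.0) 0
  →3  λ.0

Term B:
  start: (λ.λ.1 ((λ.2) 0)) (λ.0)
  →1  λ.(λ.0) ((λ.λ.0) 0)
  →2  λ.(λ.λ.0) 0
  →3  λ.λ.0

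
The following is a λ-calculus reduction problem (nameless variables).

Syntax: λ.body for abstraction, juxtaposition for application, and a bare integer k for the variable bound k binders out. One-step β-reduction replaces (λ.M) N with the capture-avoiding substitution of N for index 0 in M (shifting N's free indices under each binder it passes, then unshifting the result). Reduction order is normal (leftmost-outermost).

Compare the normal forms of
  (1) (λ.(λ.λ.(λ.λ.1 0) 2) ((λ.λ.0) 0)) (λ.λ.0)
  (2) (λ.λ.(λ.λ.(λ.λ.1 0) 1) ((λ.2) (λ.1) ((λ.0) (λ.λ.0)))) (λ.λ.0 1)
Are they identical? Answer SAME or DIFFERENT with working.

Answer: DIFFERENT — A ⇓ λ.λ.λ.0, B ⇓ λ.λ.λ.0 (λ.λ.0)

Derivation:
Term A:
  start: (λ.(λ.λ.(λ.λ.1 0) 2) ((λ.λ.0) 0)) (λ.λ.0)
  step 1: (λ.λ.(λ.λ.1 0) (λ.λ.0)) ((λ.λ.0) (λ.λ.0))
  step 2: λ.(λ.λ.1 0) (λ.λ.0)
  step 3: λ.λ.(λ.λ.0) 0
  step 4: λ.λ.λ.0

Term B:
  start: (λ.λ.(λ.λ.(λ.λ.1 0) 1) ((λ.2) (λ.1) ((λ.0) (λ.λ.0)))) (λ.λ.0 1)
  step 1: λ.(λ.λ.(λ.λ.1 0) 1) ((λ.λ.λ.0 1) (λ.1) ((λ.0) (λ.λ.0)))
  step 2: λ.λ.(λ.λ.1 0) ((λ.λ.λ.0 1) (λ.2) ((λ.0) (λ.λ.0)))
  step 3: λ.λ.λ.(λ.λ.λ.0 1) (λ.3) ((λ.0) (λ.λ.0)) 0
  step 4: λ.λ.λ.(λ.λ.0 1) ((λ.0) (λ.λ.0)) 0
  step 5: λ.λ.λ.(λ.0 ((λ.0) (λ.λ.0))) 0
  step 6: λ.λ.λ.0 ((λ.0) (λ.λ.0))
  step 7: λ.λ.λ.0 (λ.λ.0)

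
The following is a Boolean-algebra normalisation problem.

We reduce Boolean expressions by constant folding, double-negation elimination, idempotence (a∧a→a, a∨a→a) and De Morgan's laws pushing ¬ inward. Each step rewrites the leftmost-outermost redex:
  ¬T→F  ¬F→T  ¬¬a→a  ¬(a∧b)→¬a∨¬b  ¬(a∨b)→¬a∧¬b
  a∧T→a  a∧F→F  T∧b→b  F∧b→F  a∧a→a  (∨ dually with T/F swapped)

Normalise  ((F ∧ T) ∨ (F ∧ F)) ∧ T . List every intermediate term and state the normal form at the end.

Answer: normal form = F  (in 4 steps)

Working:
  start: ((F ∧ T) ∨ (F ∧ F)) ∧ T
  →1  (F ∧ T) ∨ (F ∧ F)
  →2  F ∨ (F ∧ F)
  →3  F ∧ F
  →4  F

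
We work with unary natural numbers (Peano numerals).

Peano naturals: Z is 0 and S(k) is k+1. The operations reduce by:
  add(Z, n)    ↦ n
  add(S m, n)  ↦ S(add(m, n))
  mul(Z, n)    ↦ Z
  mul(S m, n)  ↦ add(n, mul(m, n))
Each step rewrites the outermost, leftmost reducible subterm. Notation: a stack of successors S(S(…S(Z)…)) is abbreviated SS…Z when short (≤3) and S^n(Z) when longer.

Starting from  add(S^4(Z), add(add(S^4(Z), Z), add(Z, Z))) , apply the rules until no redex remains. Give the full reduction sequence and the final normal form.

Answer: normal form = S^8(Z)  (in 16 steps)

Derivation:
  start: add(S^4(Z), add(add(S^4(Z), Z), add(Z, Z)))
  [1] S(add(SSSZ, add(add(S^4(Z), Z), add(Z, Z))))
  [2] S(S(add(SSZ, add(add(S^4(Z), Z), add(Z, Z)))))
  [3] S(S(S(add(SZ, add(add(S^4(Z), Z), add(Z, Z))))))
  [4] S(S(S(S(add(Z, add(add(S^4(Z), Z), add(Z, Z)))))))
  [5] S(S(S(S(add(add(S^4(Z), Z), add(Z, Z))))))
  [6] S(S(S(S(add(S(add(SSSZ, Z)), add(Z, Z))))))
  [7] S(S(S(S(S(add(add(SSSZ, Z), add(Z, Z)))))))
  [8] S(S(S(S(S(add(S(add(SSZ, Z)), add(Z, Z)))))))
  [9] S(S(S(S(S(S(add(add(SSZ, Z), add(Z, Z))))))))
  [10] S(S(S(S(S(S(add(S(add(SZ, Z)), add(Z, Z))))))))
  [11] S(S(S(S(S(S(S(add(add(SZ, Z), add(Z, Z)))))))))
  [12] S(S(S(S(S(S(S(add(S(add(Z, Z)), add(Z, Z)))))))))
  [13] S(S(S(S(S(S(S(S(add(add(Z, Z), add(Z, Z))))))))))
  [14] S(S(S(S(S(S(S(S(add(Z, add(Z, Z))))))))))
  [15] S(S(S(S(S(S(S(S(add(Z, Z)))))))))
  [16] S^8(Z)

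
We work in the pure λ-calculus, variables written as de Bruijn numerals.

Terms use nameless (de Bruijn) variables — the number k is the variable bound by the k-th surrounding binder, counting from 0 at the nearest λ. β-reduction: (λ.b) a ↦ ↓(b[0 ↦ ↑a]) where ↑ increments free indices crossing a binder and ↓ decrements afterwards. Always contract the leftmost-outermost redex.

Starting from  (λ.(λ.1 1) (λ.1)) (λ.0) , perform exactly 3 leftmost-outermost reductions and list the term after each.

Answer: after 3 steps: λ.0

Derivation:
  start: (λ.(λ.1 1) (λ.1)) (λ.0)
  →1  (λ.(λ.0) (λ.0)) (λ.λ.0)
  →2  (λ.0) (λ.0)
  →3  λ.0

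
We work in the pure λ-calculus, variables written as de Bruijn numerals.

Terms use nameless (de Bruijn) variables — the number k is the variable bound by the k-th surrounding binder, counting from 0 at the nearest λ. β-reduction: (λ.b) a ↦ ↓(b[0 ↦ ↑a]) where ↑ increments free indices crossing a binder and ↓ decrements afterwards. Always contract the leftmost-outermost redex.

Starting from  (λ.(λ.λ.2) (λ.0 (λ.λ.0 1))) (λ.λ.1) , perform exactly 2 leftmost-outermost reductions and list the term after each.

  start: (λ.(λ.λ.2) (λ.0 (λ.λ.0 1))) (λ.λ.1)
  →1  (λ.λ.λ.λ.1) (λ.0 (λ.λ.0 1))
  →2  λ.λ.λ.1

Answer: after 2 steps: λ.λ.λ.1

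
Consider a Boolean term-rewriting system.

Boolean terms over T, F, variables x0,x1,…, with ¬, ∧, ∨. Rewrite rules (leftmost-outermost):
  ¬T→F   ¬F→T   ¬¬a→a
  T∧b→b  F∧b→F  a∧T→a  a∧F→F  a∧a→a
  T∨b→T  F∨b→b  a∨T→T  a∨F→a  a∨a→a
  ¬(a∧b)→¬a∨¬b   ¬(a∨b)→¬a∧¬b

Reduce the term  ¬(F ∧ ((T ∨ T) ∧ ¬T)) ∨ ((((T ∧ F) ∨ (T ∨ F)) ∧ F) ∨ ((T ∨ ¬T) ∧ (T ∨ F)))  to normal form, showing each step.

  start: ¬(F ∧ ((T ∨ T) ∧ ¬T)) ∨ ((((T ∧ F) ∨ (T ∨ F)) ∧ F) ∨ ((T ∨ ¬T) ∧ (T ∨ F)))
  step 1: (¬F ∨ ¬((T ∨ T) ∧ ¬T)) ∨ ((((T ∧ F) ∨ (T ∨ F)) ∧ F) ∨ ((T ∨ ¬T) ∧ (T ∨ F)))
  step 2: (T ∨ ¬((T ∨ T) ∧ ¬T)) ∨ ((((T ∧ F) ∨ (T ∨ F)) ∧ F) ∨ ((T ∨ ¬T) ∧ (T ∨ F)))
  step 3: T ∨ ((((T ∧ F) ∨ (T ∨ F)) ∧ F) ∨ ((T ∨ ¬T) ∧ (T ∨ F)))
  step 4: T

Answer: normal form = T  (in 4 steps)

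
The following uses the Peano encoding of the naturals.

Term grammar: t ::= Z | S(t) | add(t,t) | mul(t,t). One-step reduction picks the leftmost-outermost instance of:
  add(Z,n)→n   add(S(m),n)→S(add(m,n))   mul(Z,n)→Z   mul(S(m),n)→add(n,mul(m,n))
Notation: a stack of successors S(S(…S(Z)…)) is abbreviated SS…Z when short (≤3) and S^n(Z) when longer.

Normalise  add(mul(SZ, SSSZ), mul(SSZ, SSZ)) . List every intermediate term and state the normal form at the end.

Answer: normal form = S^7(Z)  (in 19 steps)

Working:
  start: add(mul(SZ, SSSZ), mul(SSZ, SSZ))
  [1] add(add(SSSZ, mul(Z, SSSZ)), mul(SSZ, SSZ))
  [2] add(S(add(SSZ, mul(Z, SSSZ))), mul(SSZ, SSZ))
  [3] S(add(add(SSZ, mul(Z, SSSZ)), mul(SSZ, SSZ)))
  [4] S(add(S(add(SZ, mul(Z, SSSZ))), mul(SSZ, SSZ)))
  [5] S(S(add(add(SZ, mul(Z, SSSZ)), mul(SSZ, SSZ))))
  [6] S(S(add(S(add(Z, mul(Z, SSSZ))), mul(SSZ, SSZ))))
  [7] S(S(S(add(add(Z, mul(Z, SSSZ)), mul(SSZ, SSZ)))))
  [8] S(S(S(add(mul(Z, SSSZ), mul(SSZ, SSZ)))))
  [9] S(S(S(add(Z, mul(SSZ, SSZ)))))
  [10] S(S(S(mul(SSZ, SSZ))))
  [11] S(S(S(add(SSZ, mul(SZ, SSZ)))))
  [12] S(S(S(S(add(SZ, mul(SZ, SSZ))))))
  [13] S(S(S(S(S(add(Z, mul(SZ, SSZ)))))))
  [14] S(S(S(S(S(mul(SZ, SSZ))))))
  [15] S(S(S(S(S(add(SSZ, mul(Z, SSZ)))))))
  [16] S(S(S(S(S(S(add(SZ, mul(Z, SSZ))))))))
  [17] S(S(S(S(S(S(S(add(Z, mul(Z, SSZ)))))))))
  [18] S(S(S(S(S(S(S(mul(Z, SSZ))))))))
  [19] S^7(Z)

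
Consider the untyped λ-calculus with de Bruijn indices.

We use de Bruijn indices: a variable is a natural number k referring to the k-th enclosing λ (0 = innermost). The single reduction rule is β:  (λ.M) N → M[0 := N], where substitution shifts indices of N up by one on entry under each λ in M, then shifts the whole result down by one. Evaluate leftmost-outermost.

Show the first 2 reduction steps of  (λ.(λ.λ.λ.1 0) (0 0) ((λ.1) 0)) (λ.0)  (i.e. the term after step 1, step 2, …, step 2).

  start: (λ.(λ.λ.λ.1 0) (0 0) ((λ.1) 0)) (λ.0)
  →1  (λ.λ.λ.1 0) ((λ.0) (λ.0)) ((λ.λ.0) (λ.0))
  →2  (λ.λ.1 0) ((λ.λ.0) (λ.0))

Answer: after 2 steps: (λ.λ.1 0) ((λ.λ.0) (λ.0))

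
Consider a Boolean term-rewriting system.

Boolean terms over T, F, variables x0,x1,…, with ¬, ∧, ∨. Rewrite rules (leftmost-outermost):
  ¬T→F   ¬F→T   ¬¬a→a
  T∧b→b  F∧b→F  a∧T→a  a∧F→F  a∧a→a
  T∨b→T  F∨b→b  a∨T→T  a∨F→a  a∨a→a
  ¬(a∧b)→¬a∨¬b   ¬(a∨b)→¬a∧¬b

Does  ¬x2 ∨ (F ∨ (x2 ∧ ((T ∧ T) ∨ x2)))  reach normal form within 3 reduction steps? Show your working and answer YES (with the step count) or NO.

  start: ¬x2 ∨ (F ∨ (x2 ∧ ((T ∧ T) ∨ x2)))
  step 1: ¬x2 ∨ (x2 ∧ ((T ∧ T) ∨ x2))
  step 2: ¬x2 ∨ (x2 ∧ (T ∨ x2))
  step 3: ¬x2 ∨ (x2 ∧ T)

Answer: NO — after 3 steps the term is ¬x2 ∨ (x2 ∧ T), not yet normal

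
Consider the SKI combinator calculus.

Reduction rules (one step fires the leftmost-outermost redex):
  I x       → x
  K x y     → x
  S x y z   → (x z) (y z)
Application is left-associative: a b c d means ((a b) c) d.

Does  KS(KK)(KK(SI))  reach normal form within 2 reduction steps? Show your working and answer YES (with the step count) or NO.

Answer: YES — reaches normal form SK in 2 ≤ 2 steps

Derivation:
  start: KS(KK)(KK(SI))
  →1  S(KK(SI))
  →2  SK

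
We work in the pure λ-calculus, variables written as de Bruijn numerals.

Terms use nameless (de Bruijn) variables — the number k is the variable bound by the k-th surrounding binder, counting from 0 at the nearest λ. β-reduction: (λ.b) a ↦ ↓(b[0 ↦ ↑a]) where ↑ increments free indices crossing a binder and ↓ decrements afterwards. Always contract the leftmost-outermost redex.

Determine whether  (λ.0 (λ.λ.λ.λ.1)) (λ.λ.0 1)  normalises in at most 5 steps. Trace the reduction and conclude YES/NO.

Answer: YES — reaches normal form λ.0 (λ.λ.λ.λ.1) in 2 ≤ 5 steps

Derivation:
  start: (λ.0 (λ.λ.λ.λ.1)) (λ.λ.0 1)
  [1] (λ.λ.0 1) (λ.λ.λ.λ.1)
  [2] λ.0 (λ.λ.λ.λ.1)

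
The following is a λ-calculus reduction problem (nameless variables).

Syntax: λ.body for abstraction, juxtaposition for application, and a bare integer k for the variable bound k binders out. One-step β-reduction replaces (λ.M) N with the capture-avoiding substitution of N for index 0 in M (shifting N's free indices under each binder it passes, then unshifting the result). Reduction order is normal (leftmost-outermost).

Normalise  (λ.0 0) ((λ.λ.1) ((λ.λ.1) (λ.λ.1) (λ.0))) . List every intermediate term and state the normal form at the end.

  start: (λ.0 0) ((λ.λ.1) ((λ.λ.1) (λ.λ.1) (λ.0)))
  step 1: (λ.λ.1) ((λ.λ.1) (λ.λ.1) (λ.0)) ((λ.λ.1) ((λ.λ.1) (λ.λ.1) (λ.0)))
  step 2: (λ.(λ.λ.1) (λ.λ.1) (λ.0)) ((λ.λ.1) ((λ.λ.1) (λ.λ.1) (λ.0)))
  step 3: (λ.λ.1) (λ.λ.1) (λ.0)
  step 4: (λ.λ.λ.1) (λ.0)
  step 5: λ.λ.1

Answer: normal form = λ.λ.1  (in 5 steps)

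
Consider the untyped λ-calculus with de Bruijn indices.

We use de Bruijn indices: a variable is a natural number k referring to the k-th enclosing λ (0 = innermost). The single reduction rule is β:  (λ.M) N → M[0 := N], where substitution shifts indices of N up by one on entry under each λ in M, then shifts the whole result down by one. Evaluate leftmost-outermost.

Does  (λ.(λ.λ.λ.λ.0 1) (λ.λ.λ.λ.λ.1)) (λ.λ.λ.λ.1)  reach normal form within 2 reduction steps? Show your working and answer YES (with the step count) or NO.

Answer: YES — reaches normal form λ.λ.λ.0 1 in 2 ≤ 2 steps

Reduction:
  start: (λ.(λ.λ.λ.λ.0 1) (λ.λ.λ.λ.λ.1)) (λ.λ.λ.λ.1)
  →1  (λ.λ.λ.λ.0 1) (λ.λ.λ.λ.λ.1)
  →2  λ.λ.λ.0 1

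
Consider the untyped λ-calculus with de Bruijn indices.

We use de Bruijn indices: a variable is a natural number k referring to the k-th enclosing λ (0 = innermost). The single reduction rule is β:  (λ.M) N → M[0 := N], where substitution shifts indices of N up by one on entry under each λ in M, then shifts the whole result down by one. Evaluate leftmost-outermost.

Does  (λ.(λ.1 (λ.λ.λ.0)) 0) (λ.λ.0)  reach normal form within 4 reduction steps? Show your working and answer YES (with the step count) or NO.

Answer: YES — reaches normal form λ.0 in 3 ≤ 4 steps

Reduction:
  start: (λ.(λ.1 (λ.λ.λ.0)) 0) (λ.λ.0)
  →1  (λ.(λ.λ.0) (λ.λ.λ.0)) (λ.λ.0)
  →2  (λ.λ.0) (λ.λ.λ.0)
  →3  λ.0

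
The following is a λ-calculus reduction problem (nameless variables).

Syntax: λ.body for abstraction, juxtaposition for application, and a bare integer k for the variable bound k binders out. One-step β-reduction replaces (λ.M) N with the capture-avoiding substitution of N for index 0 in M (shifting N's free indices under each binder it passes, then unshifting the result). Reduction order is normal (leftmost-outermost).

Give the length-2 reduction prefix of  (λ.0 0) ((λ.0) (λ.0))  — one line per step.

Answer: after 2 steps: (λ.0) ((λ.0) (λ.0))

Derivation:
  start: (λ.0 0) ((λ.0) (λ.0))
  [1] (λ.0) (λ.0) ((λ.0) (λ.0))
  [2] (λ.0) ((λ.0) (λ.0))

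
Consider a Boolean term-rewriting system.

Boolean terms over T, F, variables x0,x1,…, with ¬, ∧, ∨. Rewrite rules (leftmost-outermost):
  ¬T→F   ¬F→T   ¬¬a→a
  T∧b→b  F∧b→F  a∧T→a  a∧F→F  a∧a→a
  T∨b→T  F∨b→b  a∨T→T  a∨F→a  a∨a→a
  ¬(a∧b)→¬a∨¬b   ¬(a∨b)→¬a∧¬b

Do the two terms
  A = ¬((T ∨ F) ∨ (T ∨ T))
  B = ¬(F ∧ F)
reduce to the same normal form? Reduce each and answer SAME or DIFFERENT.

Term A:
  start: ¬((T ∨ F) ∨ (T ∨ T))
  step 1: ¬(T ∨ F) ∧ ¬(T ∨ T)
  step 2: (¬T ∧ ¬F) ∧ ¬(T ∨ T)
  step 3: (F ∧ ¬F) ∧ ¬(T ∨ T)
  step 4: F ∧ ¬(T ∨ T)
  step 5: F

Term B:
  start: ¬(F ∧ F)
  step 1: ¬F ∨ ¬F
  step 2: ¬F
  step 3: T

Answer: DIFFERENT — A ⇓ F, B ⇓ T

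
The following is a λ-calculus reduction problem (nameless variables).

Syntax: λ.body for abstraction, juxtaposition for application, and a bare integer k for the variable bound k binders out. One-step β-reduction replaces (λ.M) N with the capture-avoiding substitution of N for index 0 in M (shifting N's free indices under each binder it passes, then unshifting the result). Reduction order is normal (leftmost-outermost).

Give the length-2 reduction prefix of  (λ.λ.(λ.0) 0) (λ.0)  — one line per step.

  start: (λ.λ.(λ.0) 0) (λ.0)
  [1] λ.(λ.0) 0
  [2] λ.0

Answer: after 2 steps: λ.0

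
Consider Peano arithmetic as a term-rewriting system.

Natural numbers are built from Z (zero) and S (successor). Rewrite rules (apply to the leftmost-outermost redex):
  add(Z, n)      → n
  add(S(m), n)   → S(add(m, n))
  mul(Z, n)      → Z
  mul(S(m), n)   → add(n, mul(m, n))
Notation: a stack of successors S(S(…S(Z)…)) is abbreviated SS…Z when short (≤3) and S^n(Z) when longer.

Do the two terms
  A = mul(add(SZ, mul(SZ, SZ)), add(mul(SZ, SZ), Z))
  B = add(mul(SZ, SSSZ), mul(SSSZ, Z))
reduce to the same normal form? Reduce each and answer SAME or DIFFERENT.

Answer: DIFFERENT — A ⇓ SSZ, B ⇓ SSSZ

Derivation:
Term A:
  start: mul(add(SZ, mul(SZ, SZ)), add(mul(SZ, SZ), Z))
  →1  mul(S(add(Z, mul(SZ, SZ))), add(mul(SZ, SZ), Z))
  →2  add(add(mul(SZ, SZ), Z), mul(add(Z, mul(SZ, SZ)), add(mul(SZ, SZ), Z)))
  →3  add(add(add(SZ, mul(Z, SZ)), Z), mul(add(Z, mul(SZ, SZ)), add(mul(SZ, SZ), Z)))
  →4  add(add(S(add(Z, mul(Z, SZ))), Z), mul(add(Z, mul(SZ, SZ)), add(mul(SZ, SZ), Z)))
  →5  add(S(add(add(Z, mul(Z, SZ)), Z)), mul(add(Z, mul(SZ, SZ)), add(mul(SZ, SZ), Z)))
  →6  S(add(add(add(Z, mul(Z, SZ)), Z), mul(add(Z, mul(SZ, SZ)), add(mul(SZ, SZ), Z))))
  →7  S(add(add(mul(Z, SZ), Z), mul(add(Z, mul(SZ, SZ)), add(mul(SZ, SZ), Z))))
  →8  S(add(add(Z, Z), mul(add(Z, mul(SZ, SZ)), add(mul(SZ, SZ), Z))))
  →9  S(add(Z, mul(add(Z, mul(SZ, SZ)), add(mul(SZ, SZ), Z))))
  →10  S(mul(add(Z, mul(SZ, SZ)), add(mul(SZ, SZ), Z)))
  →11  S(mul(mul(SZ, SZ), add(mul(SZ, SZ), Z)))
  →12  S(mul(add(SZ, mul(Z, SZ)), add(mul(SZ, SZ), Z)))
  →13  S(mul(S(add(Z, mul(Z, SZ))), add(mul(SZ, SZ), Z)))
  →14  S(add(add(mul(SZ, SZ), Z), mul(add(Z, mul(Z, SZ)), add(mul(SZ, SZ), Z))))
  →15  S(add(add(add(SZ, mul(Z, SZ)), Z), mul(add(Z, mul(Z, SZ)), add(mul(SZ, SZ), Z))))
  →16  S(add(add(S(add(Z, mul(Z, SZ))), Z), mul(add(Z, mul(Z, SZ)), add(mul(SZ, SZ), Z))))
  →17  S(add(S(add(add(Z, mul(Z, SZ)), Z)), mul(add(Z, mul(Z, SZ)), add(mul(SZ, SZ), Z))))
  →18  S(S(add(add(add(Z, mul(Z, SZ)), Z), mul(add(Z, mul(Z, SZ)), add(mul(SZ, SZ), Z)))))
  →19  S(S(add(add(mul(Z, SZ), Z), mul(add(Z, mul(Z, SZ)), add(mul(SZ, SZ), Z)))))
  →20  S(S(add(add(Z, Z), mul(add(Z, mul(Z, SZ)), add(mul(SZ, SZ), Z)))))
  →21  S(S(add(Z, mul(add(Z, mul(Z, SZ)), add(mul(SZ, SZ), Z)))))
  →22  S(S(mul(add(Z, mul(Z, SZ)), add(mul(SZ, SZ), Z))))
  →23  S(S(mul(mul(Z, SZ), add(mul(SZ, SZ), Z))))
  →24  S(S(mul(Z, add(mul(SZ, SZ), Z))))
  →25  SSZ

Term B:
  start: add(mul(SZ, SSSZ), mul(SSSZ, Z))
  →1  add(add(SSSZ, mul(Z, SSSZ)), mul(SSSZ, Z))
  →2  add(S(add(SSZ, mul(Z, SSSZ))), mul(SSSZ, Z))
  →3  S(add(add(SSZ, mul(Z, SSSZ)), mul(SSSZ, Z)))
  →4  S(add(S(add(SZ, mul(Z, SSSZ))), mul(SSSZ, Z)))
  →5  S(S(add(add(SZ, mul(Z, SSSZ)), mul(SSSZ, Z))))
  →6  S(S(add(S(add(Z, mul(Z, SSSZ))), mul(SSSZ, Z))))
  →7  S(S(S(add(add(Z, mul(Z, SSSZ)), mul(SSSZ, Z)))))
  →8  S(S(S(add(mul(Z, SSSZ), mul(SSSZ, Z)))))
  →9  S(S(S(add(Z, mul(SSSZ, Z)))))
  →10  S(S(S(mul(SSSZ, Z))))
  →11  S(S(S(add(Z, mul(SSZ, Z)))))
  →12  S(S(S(mul(SSZ, Z))))
  →13  S(S(S(add(Z, mul(SZ, Z)))))
  →14  S(S(S(mul(SZ, Z))))
  →15  S(S(S(add(Z, mul(Z, Z)))))
  →16  S(S(S(mul(Z, Z))))
  →17  SSSZ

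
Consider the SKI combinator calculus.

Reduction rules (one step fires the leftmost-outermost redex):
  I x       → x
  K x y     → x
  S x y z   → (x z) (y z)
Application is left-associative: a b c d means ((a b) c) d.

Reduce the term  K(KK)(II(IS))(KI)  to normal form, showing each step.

  start: K(KK)(II(IS))(KI)
  step 1: KK(KI)
  step 2: K

Answer: normal form = K  (in 2 steps)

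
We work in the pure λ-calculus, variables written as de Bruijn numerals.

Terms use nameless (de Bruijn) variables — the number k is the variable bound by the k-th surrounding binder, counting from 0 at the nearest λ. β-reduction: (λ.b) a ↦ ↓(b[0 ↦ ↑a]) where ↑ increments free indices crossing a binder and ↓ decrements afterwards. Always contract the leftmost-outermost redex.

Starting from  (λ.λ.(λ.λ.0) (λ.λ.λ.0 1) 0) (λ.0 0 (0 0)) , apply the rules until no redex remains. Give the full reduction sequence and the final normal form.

  start: (λ.λ.(λ.λ.0) (λ.λ.λ.0 1) 0) (λ.0 0 (0 0))
  [1] λ.(λ.λ.0) (λ.λ.λ.0 1) 0
  [2] λ.(λ.0) 0
  [3] λ.0

Answer: normal form = λ.0  (in 3 steps)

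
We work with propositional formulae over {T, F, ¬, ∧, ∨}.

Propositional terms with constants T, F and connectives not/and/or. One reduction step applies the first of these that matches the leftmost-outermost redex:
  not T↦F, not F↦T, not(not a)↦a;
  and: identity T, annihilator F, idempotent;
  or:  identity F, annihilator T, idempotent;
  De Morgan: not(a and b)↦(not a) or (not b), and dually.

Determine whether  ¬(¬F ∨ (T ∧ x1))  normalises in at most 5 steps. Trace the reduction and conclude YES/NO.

  start: ¬(¬F ∨ (T ∧ x1))
  →1  ¬¬F ∧ ¬(T ∧ x1)
  →2  F ∧ ¬(T ∧ x1)
  →3  F

Answer: YES — reaches normal form F in 3 ≤ 5 steps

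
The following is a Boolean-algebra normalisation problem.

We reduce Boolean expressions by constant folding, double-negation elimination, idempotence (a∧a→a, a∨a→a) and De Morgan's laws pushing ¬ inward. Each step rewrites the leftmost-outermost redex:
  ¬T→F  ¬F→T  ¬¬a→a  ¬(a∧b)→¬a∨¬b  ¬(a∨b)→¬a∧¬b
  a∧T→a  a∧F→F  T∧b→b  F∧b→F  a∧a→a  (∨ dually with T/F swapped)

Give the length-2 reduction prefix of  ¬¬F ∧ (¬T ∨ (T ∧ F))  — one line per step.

  start: ¬¬F ∧ (¬T ∨ (T ∧ F))
  →1  F ∧ (¬T ∨ (T ∧ F))
  →2  F

Answer: after 2 steps: F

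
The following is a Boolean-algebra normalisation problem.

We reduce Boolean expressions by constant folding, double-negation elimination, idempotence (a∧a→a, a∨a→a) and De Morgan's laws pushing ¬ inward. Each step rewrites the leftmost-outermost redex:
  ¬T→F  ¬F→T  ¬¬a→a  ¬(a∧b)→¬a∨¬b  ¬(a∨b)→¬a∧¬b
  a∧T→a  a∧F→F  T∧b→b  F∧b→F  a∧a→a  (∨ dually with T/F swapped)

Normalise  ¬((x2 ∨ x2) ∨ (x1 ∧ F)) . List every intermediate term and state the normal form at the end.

  start: ¬((x2 ∨ x2) ∨ (x1 ∧ F))
  [1] ¬(x2 ∨ x2) ∧ ¬(x1 ∧ F)
  [2] (¬x2 ∧ ¬x2) ∧ ¬(x1 ∧ F)
  [3] ¬x2 ∧ ¬(x1 ∧ F)
  [4] ¬x2 ∧ (¬x1 ∨ ¬F)
  [5] ¬x2 ∧ (¬x1 ∨ T)
  [6] ¬x2 ∧ T
  [7] ¬x2

Answer: normal form = ¬x2  (in 7 steps)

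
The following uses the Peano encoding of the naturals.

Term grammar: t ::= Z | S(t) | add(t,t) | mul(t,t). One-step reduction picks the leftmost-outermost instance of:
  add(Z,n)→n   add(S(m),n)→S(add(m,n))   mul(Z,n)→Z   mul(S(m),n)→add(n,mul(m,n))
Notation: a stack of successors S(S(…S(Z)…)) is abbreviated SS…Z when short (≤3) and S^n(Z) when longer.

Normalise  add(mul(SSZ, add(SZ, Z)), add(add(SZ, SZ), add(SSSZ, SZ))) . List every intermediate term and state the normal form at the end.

  start: add(mul(SSZ, add(SZ, Z)), add(add(SZ, SZ), add(SSSZ, SZ)))
  step 1: add(add(add(SZ, Z), mul(SZ, add(SZ, Z))), add(add(SZ, SZ), add(SSSZ, SZ)))
  step 2: add(add(S(add(Z, Z)), mul(SZ, add(SZ, Z))), add(add(SZ, SZ), add(SSSZ, SZ)))
  step 3: add(S(add(add(Z, Z), mul(SZ, add(SZ, Z)))), add(add(SZ, SZ), add(SSSZ, SZ)))
  step 4: S(add(add(add(Z, Z), mul(SZ, add(SZ, Z))), add(add(SZ, SZ), add(SSSZ, SZ))))
  step 5: S(add(add(Z, mul(SZ, add(SZ, Z))), add(add(SZ, SZ), add(SSSZ, SZ))))
  step 6: S(add(mul(SZ, add(SZ, Z)), add(add(SZ, SZ), add(SSSZ, SZ))))
  step 7: S(add(add(add(SZ, Z), mul(Z, add(SZ, Z))), add(add(SZ, SZ), add(SSSZ, SZ))))
  step 8: S(add(add(S(add(Z, Z)), mul(Z, add(SZ, Z))), add(add(SZ, SZ), add(SSSZ, SZ))))
  step 9: S(add(S(add(add(Z, Z), mul(Z, add(SZ, Z)))), add(add(SZ, SZ), add(SSSZ, SZ))))
  step 10: S(S(add(add(add(Z, Z), mul(Z, add(SZ, Z))), add(add(SZ, SZ), add(SSSZ, SZ)))))
  step 11: S(S(add(add(Z, mul(Z, add(SZ, Z))), add(add(SZ, SZ), add(SSSZ, SZ)))))
  step 12: S(S(add(mul(Z, add(SZ, Z)), add(add(SZ, SZ), add(SSSZ, SZ)))))
  step 13: S(S(add(Z, add(add(SZ, SZ), add(SSSZ, SZ)))))
  step 14: S(S(add(add(SZ, SZ), add(SSSZ, SZ))))
  step 15: S(S(add(S(add(Z, SZ)), add(SSSZ, SZ))))
  step 16: S(S(S(add(add(Z, SZ), add(SSSZ, SZ)))))
  step 17: S(S(S(add(SZ, add(SSSZ, SZ)))))
  step 18: S(S(S(S(add(Z, add(SSSZ, SZ))))))
  step 19: S(S(S(S(add(SSSZ, SZ)))))
  step 20: S(S(S(S(S(add(SSZ, SZ))))))
  step 21: S(S(S(S(S(S(add(SZ, SZ)))))))
  step 22: S(S(S(S(S(S(S(add(Z, SZ))))))))
  step 23: S^8(Z)

Answer: normal form = S^8(Z)  (in 23 steps)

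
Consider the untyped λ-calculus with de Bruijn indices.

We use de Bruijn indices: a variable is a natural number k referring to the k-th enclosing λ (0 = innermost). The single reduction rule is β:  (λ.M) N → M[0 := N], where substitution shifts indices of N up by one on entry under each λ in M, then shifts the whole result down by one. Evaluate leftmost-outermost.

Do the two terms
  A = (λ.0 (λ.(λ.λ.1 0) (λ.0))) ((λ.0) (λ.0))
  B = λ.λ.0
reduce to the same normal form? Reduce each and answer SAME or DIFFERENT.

Answer: SAME — A ⇓ λ.λ.0, B ⇓ λ.λ.0

Derivation:
Term A:
  start: (λ.0 (λ.(λ.λ.1 0) (λ.0))) ((λ.0) (λ.0))
  step 1: (λ.0) (λ.0) (λ.(λ.λ.1 0) (λ.0))
  step 2: (λ.0) (λ.(λ.λ.1 0) (λ.0))
  step 3: λ.(λ.λ.1 0) (λ.0)
  step 4: λ.λ.(λ.0) 0
  step 5: λ.λ.0

Term B:
  start: λ.λ.0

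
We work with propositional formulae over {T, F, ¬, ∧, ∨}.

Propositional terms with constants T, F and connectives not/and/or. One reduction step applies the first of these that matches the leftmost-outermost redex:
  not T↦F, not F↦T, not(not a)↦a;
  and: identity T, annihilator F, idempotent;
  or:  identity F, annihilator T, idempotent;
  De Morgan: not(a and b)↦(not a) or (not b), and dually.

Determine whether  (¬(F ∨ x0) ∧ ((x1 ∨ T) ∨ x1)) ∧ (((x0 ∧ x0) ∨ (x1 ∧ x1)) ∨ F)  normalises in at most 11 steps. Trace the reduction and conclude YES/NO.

Answer: YES — reaches normal form ¬x0 ∧ (x0 ∨ x1) in 9 ≤ 11 steps

Working:
  start: (¬(F ∨ x0) ∧ ((x1 ∨ T) ∨ x1)) ∧ (((x0 ∧ x0) ∨ (x1 ∧ x1)) ∨ F)
  step 1: ((¬F ∧ ¬x0) ∧ ((x1 ∨ T) ∨ x1)) ∧ (((x0 ∧ x0) ∨ (x1 ∧ x1)) ∨ F)
  step 2: ((T ∧ ¬x0) ∧ ((x1 ∨ T) ∨ x1)) ∧ (((x0 ∧ x0) ∨ (x1 ∧ x1)) ∨ F)
  step 3: (¬x0 ∧ ((x1 ∨ T) ∨ x1)) ∧ (((x0 ∧ x0) ∨ (x1 ∧ x1)) ∨ F)
  step 4: (¬x0 ∧ (T ∨ x1)) ∧ (((x0 ∧ x0) ∨ (x1 ∧ x1)) ∨ F)
  step 5: (¬x0 ∧ T) ∧ (((x0 ∧ x0) ∨ (x1 ∧ x1)) ∨ F)
  step 6: ¬x0 ∧ (((x0 ∧ x0) ∨ (x1 ∧ x1)) ∨ F)
  step 7: ¬x0 ∧ ((x0 ∧ x0) ∨ (x1 ∧ x1))
  step 8: ¬x0 ∧ (x0 ∨ (x1 ∧ x1))
  step 9: ¬x0 ∧ (x0 ∨ x1)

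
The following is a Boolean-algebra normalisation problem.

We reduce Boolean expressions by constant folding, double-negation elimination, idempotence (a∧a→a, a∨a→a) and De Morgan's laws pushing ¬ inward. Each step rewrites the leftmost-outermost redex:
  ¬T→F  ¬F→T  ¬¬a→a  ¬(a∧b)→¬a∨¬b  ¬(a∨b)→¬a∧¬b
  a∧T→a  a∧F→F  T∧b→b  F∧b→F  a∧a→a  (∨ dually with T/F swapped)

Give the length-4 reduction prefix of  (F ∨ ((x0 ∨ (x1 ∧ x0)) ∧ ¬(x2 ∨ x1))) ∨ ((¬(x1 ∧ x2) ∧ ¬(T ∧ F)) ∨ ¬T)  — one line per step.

  start: (F ∨ ((x0 ∨ (x1 ∧ x0)) ∧ ¬(x2 ∨ x1))) ∨ ((¬(x1 ∧ x2) ∧ ¬(T ∧ F)) ∨ ¬T)
  [1] ((x0 ∨ (x1 ∧ x0)) ∧ ¬(x2 ∨ x1)) ∨ ((¬(x1 ∧ x2) ∧ ¬(T ∧ F)) ∨ ¬T)
  [2] ((x0 ∨ (x1 ∧ x0)) ∧ (¬x2 ∧ ¬x1)) ∨ ((¬(x1 ∧ x2) ∧ ¬(T ∧ F)) ∨ ¬T)
  [3] ((x0 ∨ (x1 ∧ x0)) ∧ (¬x2 ∧ ¬x1)) ∨ (((¬x1 ∨ ¬x2) ∧ ¬(T ∧ F)) ∨ ¬T)
  [4] ((x0 ∨ (x1 ∧ x0)) ∧ (¬x2 ∧ ¬x1)) ∨ (((¬x1 ∨ ¬x2) ∧ (¬T ∨ ¬F)) ∨ ¬T)

Answer: after 4 steps: ((x0 ∨ (x1 ∧ x0)) ∧ (¬x2 ∧ ¬x1)) ∨ (((¬x1 ∨ ¬x2) ∧ (¬T ∨ ¬F)) ∨ ¬T)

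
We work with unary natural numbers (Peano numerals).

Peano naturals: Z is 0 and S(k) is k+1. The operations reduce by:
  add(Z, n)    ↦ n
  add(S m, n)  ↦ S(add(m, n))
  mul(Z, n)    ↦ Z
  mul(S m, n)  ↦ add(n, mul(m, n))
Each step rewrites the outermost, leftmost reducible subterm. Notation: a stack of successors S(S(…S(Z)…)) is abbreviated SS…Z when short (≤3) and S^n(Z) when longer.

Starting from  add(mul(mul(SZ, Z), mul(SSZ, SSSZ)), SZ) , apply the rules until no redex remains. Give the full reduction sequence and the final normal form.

  start: add(mul(mul(SZ, Z), mul(SSZ, SSSZ)), SZ)
  step 1: add(mul(add(Z, mul(Z, Z)), mul(SSZ, SSSZ)), SZ)
  step 2: add(mul(mul(Z, Z), mul(SSZ, SSSZ)), SZ)
  step 3: add(mul(Z, mul(SSZ, SSSZ)), SZ)
  step 4: add(Z, SZ)
  step 5: SZ

Answer: normal form = SZ  (in 5 steps)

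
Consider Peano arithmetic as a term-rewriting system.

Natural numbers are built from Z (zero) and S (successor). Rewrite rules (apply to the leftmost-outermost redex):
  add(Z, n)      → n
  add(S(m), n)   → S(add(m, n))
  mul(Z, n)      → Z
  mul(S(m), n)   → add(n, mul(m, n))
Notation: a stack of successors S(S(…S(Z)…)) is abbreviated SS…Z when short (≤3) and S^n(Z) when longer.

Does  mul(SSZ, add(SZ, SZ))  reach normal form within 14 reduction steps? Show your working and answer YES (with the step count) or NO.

Answer: YES — reaches normal form S^4(Z) in 13 ≤ 14 steps

Derivation:
  start: mul(SSZ, add(SZ, SZ))
  step 1: add(add(SZ, SZ), mul(SZ, add(SZ, SZ)))
  step 2: add(S(add(Z, SZ)), mul(SZ, add(SZ, SZ)))
  step 3: S(add(add(Z, SZ), mul(SZ, add(SZ, SZ))))
  step 4: S(add(SZ, mul(SZ, add(SZ, SZ))))
  step 5: S(S(add(Z, mul(SZ, add(SZ, SZ)))))
  step 6: S(S(mul(SZ, add(SZ, SZ))))
  step 7: S(S(add(add(SZ, SZ), mul(Z, add(SZ, SZ)))))
  step 8: S(S(add(S(add(Z, SZ)), mul(Z, add(SZ, SZ)))))
  step 9: S(S(S(add(add(Z, SZ), mul(Z, add(SZ, SZ))))))
  step 10: S(S(S(add(SZ, mul(Z, add(SZ, SZ))))))
  step 11: S(S(S(S(add(Z, mul(Z, add(SZ, SZ)))))))
  step 12: S(S(S(S(mul(Z, add(SZ, SZ))))))
  step 13: S^4(Z)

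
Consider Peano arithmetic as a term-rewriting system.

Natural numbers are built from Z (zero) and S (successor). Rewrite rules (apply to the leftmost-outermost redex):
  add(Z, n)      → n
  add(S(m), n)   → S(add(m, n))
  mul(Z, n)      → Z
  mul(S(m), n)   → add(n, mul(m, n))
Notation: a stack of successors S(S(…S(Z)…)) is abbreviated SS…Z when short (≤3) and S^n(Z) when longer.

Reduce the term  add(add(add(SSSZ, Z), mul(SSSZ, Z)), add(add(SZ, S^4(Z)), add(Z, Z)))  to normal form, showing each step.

Answer: normal form = S^8(Z)  (in 28 steps)

Reduction:
  start: add(add(add(SSSZ, Z), mul(SSSZ, Z)), add(add(SZ, S^4(Z)), add(Z, Z)))
  step 1: add(add(S(add(SSZ, Z)), mul(SSSZ, Z)), add(add(SZ, S^4(Z)), add(Z, Z)))
  step 2: add(S(add(add(SSZ, Z), mul(SSSZ, Z))), add(add(SZ, S^4(Z)), add(Z, Z)))
  step 3: S(add(add(add(SSZ, Z), mul(SSSZ, Z)), add(add(SZ, S^4(Z)), add(Z, Z))))
  step 4: S(add(add(S(add(SZ, Z)), mul(SSSZ, Z)), add(add(SZ, S^4(Z)), add(Z, Z))))
  step 5: S(add(S(add(add(SZ, Z), mul(SSSZ, Z))), add(add(SZ, S^4(Z)), add(Z, Z))))
  step 6: S(S(add(add(add(SZ, Z), mul(SSSZ, Z)), add(add(SZ, S^4(Z)), add(Z, Z)))))
  step 7: S(S(add(add(S(add(Z, Z)), mul(SSSZ, Z)), add(add(SZ, S^4(Z)), add(Z, Z)))))
  step 8: S(S(add(S(add(add(Z, Z), mul(SSSZ, Z))), add(add(SZ, S^4(Z)), add(Z, Z)))))
  step 9: S(S(S(add(add(add(Z, Z), mul(SSSZ, Z)), add(add(SZ, S^4(Z)), add(Z, Z))))))
  step 10: S(S(S(add(add(Z, mul(SSSZ, Z)), add(add(SZ, S^4(Z)), add(Z, Z))))))
  step 11: S(S(S(add(mul(SSSZ, Z), add(add(SZ, S^4(Z)), add(Z, Z))))))
  step 12: S(S(S(add(add(Z, mul(SSZ, Z)), add(add(SZ, S^4(Z)), add(Z, Z))))))
  step 13: S(S(S(add(mul(SSZ, Z), add(add(SZ, S^4(Z)), add(Z, Z))))))
  step 14: S(S(S(add(add(Z, mul(SZ, Z)), add(add(SZ, S^4(Z)), add(Z, Z))))))
  step 15: S(S(S(add(mul(SZ, Z), add(add(SZ, S^4(Z)), add(Z, Z))))))
  step 16: S(S(S(add(add(Z, mul(Z, Z)), add(add(SZ, S^4(Z)), add(Z, Z))))))
  step 17: S(S(S(add(mul(Z, Z), add(add(SZ, S^4(Z)), add(Z, Z))))))
  step 18: S(S(S(add(Z, add(add(SZ, S^4(Z)), add(Z, Z))))))
  step 19: S(S(S(add(add(SZ, S^4(Z)), add(Z, Z)))))
  step 20: S(S(S(add(S(add(Z, S^4(Z))), add(Z, Z)))))
  step 21: S(S(S(S(add(add(Z, S^4(Z)), add(Z, Z))))))
  step 22: S(S(S(S(add(S^4(Z), add(Z, Z))))))
  step 23: S(S(S(S(S(add(SSSZ, add(Z, Z)))))))
  step 24: S(S(S(S(S(S(add(SSZ, add(Z, Z))))))))
  step 25: S(S(S(S(S(S(S(add(SZ, add(Z, Z)))))))))
  step 26: S(S(S(S(S(S(S(S(add(Z, add(Z, Z))))))))))
  step 27: S(S(S(S(S(S(S(S(add(Z, Z)))))))))
  step 28: S^8(Z)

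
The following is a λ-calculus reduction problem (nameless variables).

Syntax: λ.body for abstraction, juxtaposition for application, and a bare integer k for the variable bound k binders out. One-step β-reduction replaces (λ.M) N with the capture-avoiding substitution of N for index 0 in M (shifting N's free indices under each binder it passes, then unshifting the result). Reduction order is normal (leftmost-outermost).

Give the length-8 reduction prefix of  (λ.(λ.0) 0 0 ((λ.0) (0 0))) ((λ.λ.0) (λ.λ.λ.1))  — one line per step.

Answer: after 8 steps: (λ.0) ((λ.λ.0) (λ.λ.λ.1))

Reduction:
  start: (λ.(λ.0) 0 0 ((λ.0) (0 0))) ((λ.λ.0) (λ.λ.λ.1))
  [1] (λ.0) ((λ.λ.0) (λ.λ.λ.1)) ((λ.λ.0) (λ.λ.λ.1)) ((λ.0) ((λ.λ.0) (λ.λ.λ.1) ((λ.λ.0) (λ.λ.λ.1))))
  [2] (λ.λ.0) (λ.λ.λ.1) ((λ.λ.0) (λ.λ.λ.1)) ((λ.0) ((λ.λ.0) (λ.λ.λ.1) ((λ.λ.0) (λ.λ.λ.1))))
  [3] (λ.0) ((λ.λ.0) (λ.λ.λ.1)) ((λ.0) ((λ.λ.0) (λ.λ.λ.1) ((λ.λ.0) (λ.λ.λ.1))))
  [4] (λ.λ.0) (λ.λ.λ.1) ((λ.0) ((λ.λ.0) (λ.λ.λ.1) ((λ.λ.0) (λ.λ.λ.1))))
  [5] (λ.0) ((λ.0) ((λ.λ.0) (λ.λ.λ.1) ((λ.λ.0) (λ.λ.λ.1))))
  [6] (λ.0) ((λ.λ.0) (λ.λ.λ.1) ((λ.λ.0) (λ.λ.λ.1)))
  [7] (λ.λ.0) (λ.λ.λ.1) ((λ.λ.0) (λ.λ.λ.1))
  [8] (λ.0) ((λ.λ.0) (λ.λ.λ.1))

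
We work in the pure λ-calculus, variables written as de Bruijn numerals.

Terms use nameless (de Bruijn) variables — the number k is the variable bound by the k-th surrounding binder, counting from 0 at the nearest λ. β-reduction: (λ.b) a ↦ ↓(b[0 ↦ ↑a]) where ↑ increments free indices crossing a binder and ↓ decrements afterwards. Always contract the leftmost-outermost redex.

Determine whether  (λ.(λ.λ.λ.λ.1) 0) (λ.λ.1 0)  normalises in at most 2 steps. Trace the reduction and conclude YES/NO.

  start: (λ.(λ.λ.λ.λ.1) 0) (λ.λ.1 0)
  [1] (λ.λ.λ.λ.1) (λ.λ.1 0)
  [2] λ.λ.λ.1

Answer: YES — reaches normal form λ.λ.λ.1 in 2 ≤ 2 steps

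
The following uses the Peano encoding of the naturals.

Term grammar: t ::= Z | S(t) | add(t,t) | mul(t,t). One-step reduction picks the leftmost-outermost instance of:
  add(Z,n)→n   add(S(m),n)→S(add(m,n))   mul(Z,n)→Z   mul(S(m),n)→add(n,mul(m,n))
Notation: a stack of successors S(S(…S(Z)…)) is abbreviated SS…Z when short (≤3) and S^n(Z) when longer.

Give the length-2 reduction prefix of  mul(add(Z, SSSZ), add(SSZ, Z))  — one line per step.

  start: mul(add(Z, SSSZ), add(SSZ, Z))
  [1] mul(SSSZ, add(SSZ, Z))
  [2] add(add(SSZ, Z), mul(SSZ, add(SSZ, Z)))

Answer: after 2 steps: add(add(SSZ, Z), mul(SSZ, add(SSZ, Z)))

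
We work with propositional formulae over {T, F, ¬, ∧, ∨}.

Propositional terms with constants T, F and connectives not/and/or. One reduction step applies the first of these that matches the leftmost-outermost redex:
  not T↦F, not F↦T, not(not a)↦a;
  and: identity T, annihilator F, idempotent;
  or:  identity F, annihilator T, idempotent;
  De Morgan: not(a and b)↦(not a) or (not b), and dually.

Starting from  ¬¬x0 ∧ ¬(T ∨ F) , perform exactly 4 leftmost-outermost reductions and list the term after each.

  start: ¬¬x0 ∧ ¬(T ∨ F)
  [1] x0 ∧ ¬(T ∨ F)
  [2] x0 ∧ (¬T ∧ ¬F)
  [3] x0 ∧ (F ∧ ¬F)
  [4] x0 ∧ F

Answer: after 4 steps: x0 ∧ F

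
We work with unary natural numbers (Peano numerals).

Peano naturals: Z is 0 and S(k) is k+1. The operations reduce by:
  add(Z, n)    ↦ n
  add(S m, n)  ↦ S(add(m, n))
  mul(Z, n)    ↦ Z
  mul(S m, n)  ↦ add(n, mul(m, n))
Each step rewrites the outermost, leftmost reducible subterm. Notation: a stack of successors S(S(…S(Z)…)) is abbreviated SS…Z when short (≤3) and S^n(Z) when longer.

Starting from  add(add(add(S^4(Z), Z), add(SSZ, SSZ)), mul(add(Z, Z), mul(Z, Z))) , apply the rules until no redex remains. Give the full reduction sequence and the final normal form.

Answer: normal form = S^8(Z)  (in 24 steps)

Working:
  start: add(add(add(S^4(Z), Z), add(SSZ, SSZ)), mul(add(Z, Z), mul(Z, Z)))
  [1] add(add(S(add(SSSZ, Z)), add(SSZ, SSZ)), mul(add(Z, Z), mul(Z, Z)))
  [2] add(S(add(add(SSSZ, Z), add(SSZ, SSZ))), mul(add(Z, Z), mul(Z, Z)))
  [3] S(add(add(add(SSSZ, Z), add(SSZ, SSZ)), mul(add(Z, Z), mul(Z, Z))))
  [4] S(add(add(S(add(SSZ, Z)), add(SSZ, SSZ)), mul(add(Z, Z), mul(Z, Z))))
  [5] S(add(S(add(add(SSZ, Z), add(SSZ, SSZ))), mul(add(Z, Z), mul(Z, Z))))
  [6] S(S(add(add(add(SSZ, Z), add(SSZ, SSZ)), mul(add(Z, Z), mul(Z, Z)))))
  [7] S(S(add(add(S(add(SZ, Z)), add(SSZ, SSZ)), mul(add(Z, Z), mul(Z, Z)))))
  [8] S(S(add(S(add(add(SZ, Z), add(SSZ, SSZ))), mul(add(Z, Z), mul(Z, Z)))))
  [9] S(S(S(add(add(add(SZ, Z), add(SSZ, SSZ)), mul(add(Z, Z), mul(Z, Z))))))
  [10] S(S(S(add(add(S(add(Z, Z)), add(SSZ, SSZ)), mul(add(Z, Z), mul(Z, Z))))))
  [11] S(S(S(add(S(add(add(Z, Z), add(SSZ, SSZ))), mul(add(Z, Z), mul(Z, Z))))))
  [12] S(S(S(S(add(add(add(Z, Z), add(SSZ, SSZ)), mul(add(Z, Z), mul(Z, Z)))))))
  [13] S(S(S(S(add(add(Z, add(SSZ, SSZ)), mul(add(Z, Z), mul(Z, Z)))))))
  [14] S(S(S(S(add(add(SSZ, SSZ), mul(add(Z, Z), mul(Z, Z)))))))
  [15] S(S(S(S(add(S(add(SZ, SSZ)), mul(add(Z, Z), mul(Z, Z)))))))
  [16] S(S(S(S(S(add(add(SZ, SSZ), mul(add(Z, Z), mul(Z, Z))))))))
  [17] S(S(S(S(S(add(S(add(Z, SSZ)), mul(add(Z, Z), mul(Z, Z))))))))
  [18] S(S(S(S(S(S(add(add(Z, SSZ), mul(add(Z, Z), mul(Z, Z)))))))))
  [19] S(S(S(S(S(S(add(SSZ, mul(add(Z, Z), mul(Z, Z)))))))))
  [20] S(S(S(S(S(S(S(add(SZ, mul(add(Z, Z), mul(Z, Z))))))))))
  [21] S(S(S(S(S(S(S(S(add(Z, mul(add(Z, Z), mul(Z, Z)))))))))))
  [22] S(S(S(S(S(S(S(S(mul(add(Z, Z), mul(Z, Z))))))))))
  [23] S(S(S(S(S(S(S(S(mul(Z, mul(Z, Z))))))))))
  [24] S^8(Z)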